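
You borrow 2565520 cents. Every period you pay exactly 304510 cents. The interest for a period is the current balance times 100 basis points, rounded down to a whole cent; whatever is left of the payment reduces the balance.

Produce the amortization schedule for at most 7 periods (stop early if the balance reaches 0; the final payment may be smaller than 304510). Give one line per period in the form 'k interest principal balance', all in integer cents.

1 25655 278855 2286665
2 22866 281644 2005021
3 20050 284460 1720561
4 17205 287305 1433256
5 14332 290178 1143078
6 11430 293080 849998
7 8499 296011 553987

1. interest=⌊2565520·100/10000⌋=25655; principal=304510-25655=278855; balance=2565520-278855=2286665
2. interest=⌊2286665·100/10000⌋=22866; principal=304510-22866=281644; balance=2286665-281644=2005021
3. interest=⌊2005021·100/10000⌋=20050; principal=304510-20050=284460; balance=2005021-284460=1720561
4. interest=⌊1720561·100/10000⌋=17205; principal=304510-17205=287305; balance=1720561-287305=1433256
5. interest=⌊1433256·100/10000⌋=14332; principal=304510-14332=290178; balance=1433256-290178=1143078
6. interest=⌊1143078·100/10000⌋=11430; principal=304510-11430=293080; balance=1143078-293080=849998
7. interest=⌊849998·100/10000⌋=8499; principal=304510-8499=296011; balance=849998-296011=553987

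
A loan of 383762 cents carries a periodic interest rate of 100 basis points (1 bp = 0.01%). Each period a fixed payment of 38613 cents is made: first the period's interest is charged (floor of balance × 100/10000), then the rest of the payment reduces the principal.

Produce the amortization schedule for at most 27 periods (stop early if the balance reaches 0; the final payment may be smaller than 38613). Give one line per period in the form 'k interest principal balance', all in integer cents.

1 3837 34776 348986
2 3489 35124 313862
3 3138 35475 278387
4 2783 35830 242557
5 2425 36188 206369
6 2063 36550 169819
7 1698 36915 132904
8 1329 37284 95620
9 956 37657 57963
10 579 38034 19929
11 199 19929 0

1. interest=⌊383762·100/10000⌋=3837; principal=38613-3837=34776; balance=383762-34776=348986
2. interest=⌊348986·100/10000⌋=3489; principal=38613-3489=35124; balance=348986-35124=313862
3. interest=⌊313862·100/10000⌋=3138; principal=38613-3138=35475; balance=313862-35475=278387
4. interest=⌊278387·100/10000⌋=2783; principal=38613-2783=35830; balance=278387-35830=242557
5. interest=⌊242557·100/10000⌋=2425; principal=38613-2425=36188; balance=242557-36188=206369
6. interest=⌊206369·100/10000⌋=2063; principal=38613-2063=36550; balance=206369-36550=169819
7. interest=⌊169819·100/10000⌋=1698; principal=38613-1698=36915; balance=169819-36915=132904
8. interest=⌊132904·100/10000⌋=1329; principal=38613-1329=37284; balance=132904-37284=95620
9. interest=⌊95620·100/10000⌋=956; principal=38613-956=37657; balance=95620-37657=57963
10. interest=⌊57963·100/10000⌋=579; principal=38613-579=38034; balance=57963-38034=19929
11. interest=⌊19929·100/10000⌋=199; principal=min(38613-199,19929)=19929; balance=19929-19929=0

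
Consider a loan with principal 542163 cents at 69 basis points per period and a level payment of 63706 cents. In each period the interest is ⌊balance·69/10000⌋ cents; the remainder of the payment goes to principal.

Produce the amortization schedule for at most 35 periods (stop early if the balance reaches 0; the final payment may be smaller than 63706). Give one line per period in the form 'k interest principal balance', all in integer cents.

1 3740 59966 482197
2 3327 60379 421818
3 2910 60796 361022
4 2491 61215 299807
5 2068 61638 238169
6 1643 62063 176106
7 1215 62491 113615
8 783 62923 50692
9 349 50692 0

1. interest=⌊542163·69/10000⌋=3740; principal=63706-3740=59966; balance=542163-59966=482197
2. interest=⌊482197·69/10000⌋=3327; principal=63706-3327=60379; balance=482197-60379=421818
3. interest=⌊421818·69/10000⌋=2910; principal=63706-2910=60796; balance=421818-60796=361022
4. interest=⌊361022·69/10000⌋=2491; principal=63706-2491=61215; balance=361022-61215=299807
5. interest=⌊299807·69/10000⌋=2068; principal=63706-2068=61638; balance=299807-61638=238169
6. interest=⌊238169·69/10000⌋=1643; principal=63706-1643=62063; balance=238169-62063=176106
7. interest=⌊176106·69/10000⌋=1215; principal=63706-1215=62491; balance=176106-62491=113615
8. interest=⌊113615·69/10000⌋=783; principal=63706-783=62923; balance=113615-62923=50692
9. interest=⌊50692·69/10000⌋=349; principal=min(63706-349,50692)=50692; balance=50692-50692=0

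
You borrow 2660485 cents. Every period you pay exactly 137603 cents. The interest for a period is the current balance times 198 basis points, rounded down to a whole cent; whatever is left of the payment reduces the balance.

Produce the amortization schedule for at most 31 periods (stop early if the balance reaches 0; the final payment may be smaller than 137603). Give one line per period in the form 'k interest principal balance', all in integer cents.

1. interest=⌊2660485·198/10000⌋=52677; principal=137603-52677=84926; balance=2660485-84926=2575559
2. interest=⌊2575559·198/10000⌋=50996; principal=137603-50996=86607; balance=2575559-86607=2488952
3. interest=⌊2488952·198/10000⌋=49281; principal=137603-49281=88322; balance=2488952-88322=2400630
4. interest=⌊2400630·198/10000⌋=47532; principal=137603-47532=90071; balance=2400630-90071=2310559
5. interest=⌊2310559·198/10000⌋=45749; principal=137603-45749=91854; balance=2310559-91854=2218705
6. interest=⌊2218705·198/10000⌋=43930; principal=137603-43930=93673; balance=2218705-93673=2125032
7. interest=⌊2125032·198/10000⌋=42075; principal=137603-42075=95528; balance=2125032-95528=2029504
8. interest=⌊2029504·198/10000⌋=40184; principal=137603-40184=97419; balance=2029504-97419=1932085
9. interest=⌊1932085·198/10000⌋=38255; principal=137603-38255=99348; balance=1932085-99348=1832737
10. interest=⌊1832737·198/10000⌋=36288; principal=137603-36288=101315; balance=1832737-101315=1731422
11. interest=⌊1731422·198/10000⌋=34282; principal=137603-34282=103321; balance=1731422-103321=1628101
12. interest=⌊1628101·198/10000⌋=32236; principal=137603-32236=105367; balance=1628101-105367=1522734
13. interest=⌊1522734·198/10000⌋=30150; principal=137603-30150=107453; balance=1522734-107453=1415281
14. interest=⌊1415281·198/10000⌋=28022; principal=137603-28022=109581; balance=1415281-109581=1305700
15. interest=⌊1305700·198/10000⌋=25852; principal=137603-25852=111751; balance=1305700-111751=1193949
16. interest=⌊1193949·198/10000⌋=23640; principal=137603-23640=113963; balance=1193949-113963=1079986
17. interest=⌊1079986·198/10000⌋=21383; principal=137603-21383=116220; balance=1079986-116220=963766
18. interest=⌊963766·198/10000⌋=19082; principal=137603-19082=118521; balance=963766-118521=845245
19. interest=⌊845245·198/10000⌋=16735; principal=137603-16735=120868; balance=845245-120868=724377
20. interest=⌊724377·198/10000⌋=14342; principal=137603-14342=123261; balance=724377-123261=601116
21. interest=⌊601116·198/10000⌋=11902; principal=137603-11902=125701; balance=601116-125701=475415
22. interest=⌊475415·198/10000⌋=9413; principal=137603-9413=128190; balance=475415-128190=347225
23. interest=⌊347225·198/10000⌋=6875; principal=137603-6875=130728; balance=347225-130728=216497
24. interest=⌊216497·198/10000⌋=4286; principal=137603-4286=133317; balance=216497-133317=83180
25. interest=⌊83180·198/10000⌋=1646; principal=min(137603-1646,83180)=83180; balance=83180-83180=0

1 52677 84926 2575559
2 50996 86607 2488952
3 49281 88322 2400630
4 47532 90071 2310559
5 45749 91854 2218705
6 43930 93673 2125032
7 42075 95528 2029504
8 40184 97419 1932085
9 38255 99348 1832737
10 36288 101315 1731422
11 34282 103321 1628101
12 32236 105367 1522734
13 30150 107453 1415281
14 28022 109581 1305700
15 25852 111751 1193949
16 23640 113963 1079986
17 21383 116220 963766
18 19082 118521 845245
19 16735 120868 724377
20 14342 123261 601116
21 11902 125701 475415
22 9413 128190 347225
23 6875 130728 216497
24 4286 133317 83180
25 1646 83180 0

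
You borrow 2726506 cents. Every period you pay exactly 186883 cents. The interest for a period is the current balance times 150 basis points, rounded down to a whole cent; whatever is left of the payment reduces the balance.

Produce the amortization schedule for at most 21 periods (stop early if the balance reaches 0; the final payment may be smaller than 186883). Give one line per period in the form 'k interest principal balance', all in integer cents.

1. interest=⌊2726506·150/10000⌋=40897; principal=186883-40897=145986; balance=2726506-145986=2580520
2. interest=⌊2580520·150/10000⌋=38707; principal=186883-38707=148176; balance=2580520-148176=2432344
3. interest=⌊2432344·150/10000⌋=36485; principal=186883-36485=150398; balance=2432344-150398=2281946
4. interest=⌊2281946·150/10000⌋=34229; principal=186883-34229=152654; balance=2281946-152654=2129292
5. interest=⌊2129292·150/10000⌋=31939; principal=186883-31939=154944; balance=2129292-154944=1974348
6. interest=⌊1974348·150/10000⌋=29615; principal=186883-29615=157268; balance=1974348-157268=1817080
7. interest=⌊1817080·150/10000⌋=27256; principal=186883-27256=159627; balance=1817080-159627=1657453
8. interest=⌊1657453·150/10000⌋=24861; principal=186883-24861=162022; balance=1657453-162022=1495431
9. interest=⌊1495431·150/10000⌋=22431; principal=186883-22431=164452; balance=1495431-164452=1330979
10. interest=⌊1330979·150/10000⌋=19964; principal=186883-19964=166919; balance=1330979-166919=1164060
11. interest=⌊1164060·150/10000⌋=17460; principal=186883-17460=169423; balance=1164060-169423=994637
12. interest=⌊994637·150/10000⌋=14919; principal=186883-14919=171964; balance=994637-171964=822673
13. interest=⌊822673·150/10000⌋=12340; principal=186883-12340=174543; balance=822673-174543=648130
14. interest=⌊648130·150/10000⌋=9721; principal=186883-9721=177162; balance=648130-177162=470968
15. interest=⌊470968·150/10000⌋=7064; principal=186883-7064=179819; balance=470968-179819=291149
16. interest=⌊291149·150/10000⌋=4367; principal=186883-4367=182516; balance=291149-182516=108633
17. interest=⌊108633·150/10000⌋=1629; principal=min(186883-1629,108633)=108633; balance=108633-108633=0

1 40897 145986 2580520
2 38707 148176 2432344
3 36485 150398 2281946
4 34229 152654 2129292
5 31939 154944 1974348
6 29615 157268 1817080
7 27256 159627 1657453
8 24861 162022 1495431
9 22431 164452 1330979
10 19964 166919 1164060
11 17460 169423 994637
12 14919 171964 822673
13 12340 174543 648130
14 9721 177162 470968
15 7064 179819 291149
16 4367 182516 108633
17 1629 108633 0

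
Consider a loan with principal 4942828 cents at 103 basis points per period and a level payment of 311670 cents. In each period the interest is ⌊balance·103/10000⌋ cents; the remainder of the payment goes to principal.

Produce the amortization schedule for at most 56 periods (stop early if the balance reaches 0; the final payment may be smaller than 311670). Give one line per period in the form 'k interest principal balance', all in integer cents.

1 50911 260759 4682069
2 48225 263445 4418624
3 45511 266159 4152465
4 42770 268900 3883565
5 40000 271670 3611895
6 37202 274468 3337427
7 34375 277295 3060132
8 31519 280151 2779981
9 28633 283037 2496944
10 25718 285952 2210992
11 22773 288897 1922095
12 19797 291873 1630222
13 16791 294879 1335343
14 13754 297916 1037427
15 10685 300985 736442
16 7585 304085 432357
17 4453 307217 125140
18 1288 125140 0

1. interest=⌊4942828·103/10000⌋=50911; principal=311670-50911=260759; balance=4942828-260759=4682069
2. interest=⌊4682069·103/10000⌋=48225; principal=311670-48225=263445; balance=4682069-263445=4418624
3. interest=⌊4418624·103/10000⌋=45511; principal=311670-45511=266159; balance=4418624-266159=4152465
4. interest=⌊4152465·103/10000⌋=42770; principal=311670-42770=268900; balance=4152465-268900=3883565
5. interest=⌊3883565·103/10000⌋=40000; principal=311670-40000=271670; balance=3883565-271670=3611895
6. interest=⌊3611895·103/10000⌋=37202; principal=311670-37202=274468; balance=3611895-274468=3337427
7. interest=⌊3337427·103/10000⌋=34375; principal=311670-34375=277295; balance=3337427-277295=3060132
8. interest=⌊3060132·103/10000⌋=31519; principal=311670-31519=280151; balance=3060132-280151=2779981
9. interest=⌊2779981·103/10000⌋=28633; principal=311670-28633=283037; balance=2779981-283037=2496944
10. interest=⌊2496944·103/10000⌋=25718; principal=311670-25718=285952; balance=2496944-285952=2210992
11. interest=⌊2210992·103/10000⌋=22773; principal=311670-22773=288897; balance=2210992-288897=1922095
12. interest=⌊1922095·103/10000⌋=19797; principal=311670-19797=291873; balance=1922095-291873=1630222
13. interest=⌊1630222·103/10000⌋=16791; principal=311670-16791=294879; balance=1630222-294879=1335343
14. interest=⌊1335343·103/10000⌋=13754; principal=311670-13754=297916; balance=1335343-297916=1037427
15. interest=⌊1037427·103/10000⌋=10685; principal=311670-10685=300985; balance=1037427-300985=736442
16. interest=⌊736442·103/10000⌋=7585; principal=311670-7585=304085; balance=736442-304085=432357
17. interest=⌊432357·103/10000⌋=4453; principal=311670-4453=307217; balance=432357-307217=125140
18. interest=⌊125140·103/10000⌋=1288; principal=min(311670-1288,125140)=125140; balance=125140-125140=0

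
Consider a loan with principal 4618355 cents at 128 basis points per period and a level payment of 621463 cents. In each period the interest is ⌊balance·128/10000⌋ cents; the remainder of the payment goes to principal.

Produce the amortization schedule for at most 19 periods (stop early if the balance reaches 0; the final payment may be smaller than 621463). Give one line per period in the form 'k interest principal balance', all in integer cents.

1 59114 562349 4056006
2 51916 569547 3486459
3 44626 576837 2909622
4 37243 584220 2325402
5 29765 591698 1733704
6 22191 599272 1134432
7 14520 606943 527489
8 6751 527489 0

1. interest=⌊4618355·128/10000⌋=59114; principal=621463-59114=562349; balance=4618355-562349=4056006
2. interest=⌊4056006·128/10000⌋=51916; principal=621463-51916=569547; balance=4056006-569547=3486459
3. interest=⌊3486459·128/10000⌋=44626; principal=621463-44626=576837; balance=3486459-576837=2909622
4. interest=⌊2909622·128/10000⌋=37243; principal=621463-37243=584220; balance=2909622-584220=2325402
5. interest=⌊2325402·128/10000⌋=29765; principal=621463-29765=591698; balance=2325402-591698=1733704
6. interest=⌊1733704·128/10000⌋=22191; principal=621463-22191=599272; balance=1733704-599272=1134432
7. interest=⌊1134432·128/10000⌋=14520; principal=621463-14520=606943; balance=1134432-606943=527489
8. interest=⌊527489·128/10000⌋=6751; principal=min(621463-6751,527489)=527489; balance=527489-527489=0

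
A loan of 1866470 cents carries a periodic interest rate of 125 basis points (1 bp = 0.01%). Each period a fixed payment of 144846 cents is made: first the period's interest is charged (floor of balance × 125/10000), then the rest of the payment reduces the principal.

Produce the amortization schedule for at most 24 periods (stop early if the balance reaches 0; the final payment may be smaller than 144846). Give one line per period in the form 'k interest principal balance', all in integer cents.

1. interest=⌊1866470·125/10000⌋=23330; principal=144846-23330=121516; balance=1866470-121516=1744954
2. interest=⌊1744954·125/10000⌋=21811; principal=144846-21811=123035; balance=1744954-123035=1621919
3. interest=⌊1621919·125/10000⌋=20273; principal=144846-20273=124573; balance=1621919-124573=1497346
4. interest=⌊1497346·125/10000⌋=18716; principal=144846-18716=126130; balance=1497346-126130=1371216
5. interest=⌊1371216·125/10000⌋=17140; principal=144846-17140=127706; balance=1371216-127706=1243510
6. interest=⌊1243510·125/10000⌋=15543; principal=144846-15543=129303; balance=1243510-129303=1114207
7. interest=⌊1114207·125/10000⌋=13927; principal=144846-13927=130919; balance=1114207-130919=983288
8. interest=⌊983288·125/10000⌋=12291; principal=144846-12291=132555; balance=983288-132555=850733
9. interest=⌊850733·125/10000⌋=10634; principal=144846-10634=134212; balance=850733-134212=716521
10. interest=⌊716521·125/10000⌋=8956; principal=144846-8956=135890; balance=716521-135890=580631
11. interest=⌊580631·125/10000⌋=7257; principal=144846-7257=137589; balance=580631-137589=443042
12. interest=⌊443042·125/10000⌋=5538; principal=144846-5538=139308; balance=443042-139308=303734
13. interest=⌊303734·125/10000⌋=3796; principal=144846-3796=141050; balance=303734-141050=162684
14. interest=⌊162684·125/10000⌋=2033; principal=144846-2033=142813; balance=162684-142813=19871
15. interest=⌊19871·125/10000⌋=248; principal=min(144846-248,19871)=19871; balance=19871-19871=0

1 23330 121516 1744954
2 21811 123035 1621919
3 20273 124573 1497346
4 18716 126130 1371216
5 17140 127706 1243510
6 15543 129303 1114207
7 13927 130919 983288
8 12291 132555 850733
9 10634 134212 716521
10 8956 135890 580631
11 7257 137589 443042
12 5538 139308 303734
13 3796 141050 162684
14 2033 142813 19871
15 248 19871 0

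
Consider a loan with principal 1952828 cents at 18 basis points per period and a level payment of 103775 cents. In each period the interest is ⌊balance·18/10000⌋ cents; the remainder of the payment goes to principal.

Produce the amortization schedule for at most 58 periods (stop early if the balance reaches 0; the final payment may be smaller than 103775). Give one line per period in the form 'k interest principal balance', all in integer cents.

1 3515 100260 1852568
2 3334 100441 1752127
3 3153 100622 1651505
4 2972 100803 1550702
5 2791 100984 1449718
6 2609 101166 1348552
7 2427 101348 1247204
8 2244 101531 1145673
9 2062 101713 1043960
10 1879 101896 942064
11 1695 102080 839984
12 1511 102264 737720
13 1327 102448 635272
14 1143 102632 532640
15 958 102817 429823
16 773 103002 326821
17 588 103187 223634
18 402 103373 120261
19 216 103559 16702
20 30 16702 0

1. interest=⌊1952828·18/10000⌋=3515; principal=103775-3515=100260; balance=1952828-100260=1852568
2. interest=⌊1852568·18/10000⌋=3334; principal=103775-3334=100441; balance=1852568-100441=1752127
3. interest=⌊1752127·18/10000⌋=3153; principal=103775-3153=100622; balance=1752127-100622=1651505
4. interest=⌊1651505·18/10000⌋=2972; principal=103775-2972=100803; balance=1651505-100803=1550702
5. interest=⌊1550702·18/10000⌋=2791; principal=103775-2791=100984; balance=1550702-100984=1449718
6. interest=⌊1449718·18/10000⌋=2609; principal=103775-2609=101166; balance=1449718-101166=1348552
7. interest=⌊1348552·18/10000⌋=2427; principal=103775-2427=101348; balance=1348552-101348=1247204
8. interest=⌊1247204·18/10000⌋=2244; principal=103775-2244=101531; balance=1247204-101531=1145673
9. interest=⌊1145673·18/10000⌋=2062; principal=103775-2062=101713; balance=1145673-101713=1043960
10. interest=⌊1043960·18/10000⌋=1879; principal=103775-1879=101896; balance=1043960-101896=942064
11. interest=⌊942064·18/10000⌋=1695; principal=103775-1695=102080; balance=942064-102080=839984
12. interest=⌊839984·18/10000⌋=1511; principal=103775-1511=102264; balance=839984-102264=737720
13. interest=⌊737720·18/10000⌋=1327; principal=103775-1327=102448; balance=737720-102448=635272
14. interest=⌊635272·18/10000⌋=1143; principal=103775-1143=102632; balance=635272-102632=532640
15. interest=⌊532640·18/10000⌋=958; principal=103775-958=102817; balance=532640-102817=429823
16. interest=⌊429823·18/10000⌋=773; principal=103775-773=103002; balance=429823-103002=326821
17. interest=⌊326821·18/10000⌋=588; principal=103775-588=103187; balance=326821-103187=223634
18. interest=⌊223634·18/10000⌋=402; principal=103775-402=103373; balance=223634-103373=120261
19. interest=⌊120261·18/10000⌋=216; principal=103775-216=103559; balance=120261-103559=16702
20. interest=⌊16702·18/10000⌋=30; principal=min(103775-30,16702)=16702; balance=16702-16702=0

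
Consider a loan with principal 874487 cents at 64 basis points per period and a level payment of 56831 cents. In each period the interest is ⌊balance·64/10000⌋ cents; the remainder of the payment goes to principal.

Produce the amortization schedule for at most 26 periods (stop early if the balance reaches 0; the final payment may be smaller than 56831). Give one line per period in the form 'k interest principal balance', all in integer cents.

1 5596 51235 823252
2 5268 51563 771689
3 4938 51893 719796
4 4606 52225 667571
5 4272 52559 615012
6 3936 52895 562117
7 3597 53234 508883
8 3256 53575 455308
9 2913 53918 401390
10 2568 54263 347127
11 2221 54610 292517
12 1872 54959 237558
13 1520 55311 182247
14 1166 55665 126582
15 810 56021 70561
16 451 56380 14181
17 90 14181 0

1. interest=⌊874487·64/10000⌋=5596; principal=56831-5596=51235; balance=874487-51235=823252
2. interest=⌊823252·64/10000⌋=5268; principal=56831-5268=51563; balance=823252-51563=771689
3. interest=⌊771689·64/10000⌋=4938; principal=56831-4938=51893; balance=771689-51893=719796
4. interest=⌊719796·64/10000⌋=4606; principal=56831-4606=52225; balance=719796-52225=667571
5. interest=⌊667571·64/10000⌋=4272; principal=56831-4272=52559; balance=667571-52559=615012
6. interest=⌊615012·64/10000⌋=3936; principal=56831-3936=52895; balance=615012-52895=562117
7. interest=⌊562117·64/10000⌋=3597; principal=56831-3597=53234; balance=562117-53234=508883
8. interest=⌊508883·64/10000⌋=3256; principal=56831-3256=53575; balance=508883-53575=455308
9. interest=⌊455308·64/10000⌋=2913; principal=56831-2913=53918; balance=455308-53918=401390
10. interest=⌊401390·64/10000⌋=2568; principal=56831-2568=54263; balance=401390-54263=347127
11. interest=⌊347127·64/10000⌋=2221; principal=56831-2221=54610; balance=347127-54610=292517
12. interest=⌊292517·64/10000⌋=1872; principal=56831-1872=54959; balance=292517-54959=237558
13. interest=⌊237558·64/10000⌋=1520; principal=56831-1520=55311; balance=237558-55311=182247
14. interest=⌊182247·64/10000⌋=1166; principal=56831-1166=55665; balance=182247-55665=126582
15. interest=⌊126582·64/10000⌋=810; principal=56831-810=56021; balance=126582-56021=70561
16. interest=⌊70561·64/10000⌋=451; principal=56831-451=56380; balance=70561-56380=14181
17. interest=⌊14181·64/10000⌋=90; principal=min(56831-90,14181)=14181; balance=14181-14181=0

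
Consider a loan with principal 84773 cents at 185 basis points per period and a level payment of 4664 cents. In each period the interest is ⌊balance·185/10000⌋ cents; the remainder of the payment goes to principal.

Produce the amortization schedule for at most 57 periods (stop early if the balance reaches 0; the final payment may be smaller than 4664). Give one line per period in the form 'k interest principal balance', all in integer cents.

1 1568 3096 81677
2 1511 3153 78524
3 1452 3212 75312
4 1393 3271 72041
5 1332 3332 68709
6 1271 3393 65316
7 1208 3456 61860
8 1144 3520 58340
9 1079 3585 54755
10 1012 3652 51103
11 945 3719 47384
12 876 3788 43596
13 806 3858 39738
14 735 3929 35809
15 662 4002 31807
16 588 4076 27731
17 513 4151 23580
18 436 4228 19352
19 358 4306 15046
20 278 4386 10660
21 197 4467 6193
22 114 4550 1643
23 30 1643 0

1. interest=⌊84773·185/10000⌋=1568; principal=4664-1568=3096; balance=84773-3096=81677
2. interest=⌊81677·185/10000⌋=1511; principal=4664-1511=3153; balance=81677-3153=78524
3. interest=⌊78524·185/10000⌋=1452; principal=4664-1452=3212; balance=78524-3212=75312
4. interest=⌊75312·185/10000⌋=1393; principal=4664-1393=3271; balance=75312-3271=72041
5. interest=⌊72041·185/10000⌋=1332; principal=4664-1332=3332; balance=72041-3332=68709
6. interest=⌊68709·185/10000⌋=1271; principal=4664-1271=3393; balance=68709-3393=65316
7. interest=⌊65316·185/10000⌋=1208; principal=4664-1208=3456; balance=65316-3456=61860
8. interest=⌊61860·185/10000⌋=1144; principal=4664-1144=3520; balance=61860-3520=58340
9. interest=⌊58340·185/10000⌋=1079; principal=4664-1079=3585; balance=58340-3585=54755
10. interest=⌊54755·185/10000⌋=1012; principal=4664-1012=3652; balance=54755-3652=51103
11. interest=⌊51103·185/10000⌋=945; principal=4664-945=3719; balance=51103-3719=47384
12. interest=⌊47384·185/10000⌋=876; principal=4664-876=3788; balance=47384-3788=43596
13. interest=⌊43596·185/10000⌋=806; principal=4664-806=3858; balance=43596-3858=39738
14. interest=⌊39738·185/10000⌋=735; principal=4664-735=3929; balance=39738-3929=35809
15. interest=⌊35809·185/10000⌋=662; principal=4664-662=4002; balance=35809-4002=31807
16. interest=⌊31807·185/10000⌋=588; principal=4664-588=4076; balance=31807-4076=27731
17. interest=⌊27731·185/10000⌋=513; principal=4664-513=4151; balance=27731-4151=23580
18. interest=⌊23580·185/10000⌋=436; principal=4664-436=4228; balance=23580-4228=19352
19. interest=⌊19352·185/10000⌋=358; principal=4664-358=4306; balance=19352-4306=15046
20. interest=⌊15046·185/10000⌋=278; principal=4664-278=4386; balance=15046-4386=10660
21. interest=⌊10660·185/10000⌋=197; principal=4664-197=4467; balance=10660-4467=6193
22. interest=⌊6193·185/10000⌋=114; principal=4664-114=4550; balance=6193-4550=1643
23. interest=⌊1643·185/10000⌋=30; principal=min(4664-30,1643)=1643; balance=1643-1643=0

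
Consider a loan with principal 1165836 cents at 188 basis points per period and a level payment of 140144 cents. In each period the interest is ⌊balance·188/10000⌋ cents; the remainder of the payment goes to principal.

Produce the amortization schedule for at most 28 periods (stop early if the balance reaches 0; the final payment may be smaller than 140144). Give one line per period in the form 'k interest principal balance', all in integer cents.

1 21917 118227 1047609
2 19695 120449 927160
3 17430 122714 804446
4 15123 125021 679425
5 12773 127371 552054
6 10378 129766 422288
7 7939 132205 290083
8 5453 134691 155392
9 2921 137223 18169
10 341 18169 0

1. interest=⌊1165836·188/10000⌋=21917; principal=140144-21917=118227; balance=1165836-118227=1047609
2. interest=⌊1047609·188/10000⌋=19695; principal=140144-19695=120449; balance=1047609-120449=927160
3. interest=⌊927160·188/10000⌋=17430; principal=140144-17430=122714; balance=927160-122714=804446
4. interest=⌊804446·188/10000⌋=15123; principal=140144-15123=125021; balance=804446-125021=679425
5. interest=⌊679425·188/10000⌋=12773; principal=140144-12773=127371; balance=679425-127371=552054
6. interest=⌊552054·188/10000⌋=10378; principal=140144-10378=129766; balance=552054-129766=422288
7. interest=⌊422288·188/10000⌋=7939; principal=140144-7939=132205; balance=422288-132205=290083
8. interest=⌊290083·188/10000⌋=5453; principal=140144-5453=134691; balance=290083-134691=155392
9. interest=⌊155392·188/10000⌋=2921; principal=140144-2921=137223; balance=155392-137223=18169
10. interest=⌊18169·188/10000⌋=341; principal=min(140144-341,18169)=18169; balance=18169-18169=0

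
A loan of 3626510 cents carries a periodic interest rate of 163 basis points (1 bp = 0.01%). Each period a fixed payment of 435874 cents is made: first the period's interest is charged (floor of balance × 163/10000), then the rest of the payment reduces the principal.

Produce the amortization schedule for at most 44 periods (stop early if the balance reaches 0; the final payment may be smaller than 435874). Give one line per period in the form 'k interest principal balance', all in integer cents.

1. interest=⌊3626510·163/10000⌋=59112; principal=435874-59112=376762; balance=3626510-376762=3249748
2. interest=⌊3249748·163/10000⌋=52970; principal=435874-52970=382904; balance=3249748-382904=2866844
3. interest=⌊2866844·163/10000⌋=46729; principal=435874-46729=389145; balance=2866844-389145=2477699
4. interest=⌊2477699·163/10000⌋=40386; principal=435874-40386=395488; balance=2477699-395488=2082211
5. interest=⌊2082211·163/10000⌋=33940; principal=435874-33940=401934; balance=2082211-401934=1680277
6. interest=⌊1680277·163/10000⌋=27388; principal=435874-27388=408486; balance=1680277-408486=1271791
7. interest=⌊1271791·163/10000⌋=20730; principal=435874-20730=415144; balance=1271791-415144=856647
8. interest=⌊856647·163/10000⌋=13963; principal=435874-13963=421911; balance=856647-421911=434736
9. interest=⌊434736·163/10000⌋=7086; principal=435874-7086=428788; balance=434736-428788=5948
10. interest=⌊5948·163/10000⌋=96; principal=min(435874-96,5948)=5948; balance=5948-5948=0

1 59112 376762 3249748
2 52970 382904 2866844
3 46729 389145 2477699
4 40386 395488 2082211
5 33940 401934 1680277
6 27388 408486 1271791
7 20730 415144 856647
8 13963 421911 434736
9 7086 428788 5948
10 96 5948 0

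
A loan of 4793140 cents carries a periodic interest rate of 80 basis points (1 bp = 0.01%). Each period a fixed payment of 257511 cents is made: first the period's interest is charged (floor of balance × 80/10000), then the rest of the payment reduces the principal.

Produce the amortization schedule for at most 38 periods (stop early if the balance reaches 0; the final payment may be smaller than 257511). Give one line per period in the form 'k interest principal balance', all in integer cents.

1 38345 219166 4573974
2 36591 220920 4353054
3 34824 222687 4130367
4 33042 224469 3905898
5 31247 226264 3679634
6 29437 228074 3451560
7 27612 229899 3221661
8 25773 231738 2989923
9 23919 233592 2756331
10 22050 235461 2520870
11 20166 237345 2283525
12 18268 239243 2044282
13 16354 241157 1803125
14 14425 243086 1560039
15 12480 245031 1315008
16 10520 246991 1068017
17 8544 248967 819050
18 6552 250959 568091
19 4544 252967 315124
20 2520 254991 60133
21 481 60133 0

1. interest=⌊4793140·80/10000⌋=38345; principal=257511-38345=219166; balance=4793140-219166=4573974
2. interest=⌊4573974·80/10000⌋=36591; principal=257511-36591=220920; balance=4573974-220920=4353054
3. interest=⌊4353054·80/10000⌋=34824; principal=257511-34824=222687; balance=4353054-222687=4130367
4. interest=⌊4130367·80/10000⌋=33042; principal=257511-33042=224469; balance=4130367-224469=3905898
5. interest=⌊3905898·80/10000⌋=31247; principal=257511-31247=226264; balance=3905898-226264=3679634
6. interest=⌊3679634·80/10000⌋=29437; principal=257511-29437=228074; balance=3679634-228074=3451560
7. interest=⌊3451560·80/10000⌋=27612; principal=257511-27612=229899; balance=3451560-229899=3221661
8. interest=⌊3221661·80/10000⌋=25773; principal=257511-25773=231738; balance=3221661-231738=2989923
9. interest=⌊2989923·80/10000⌋=23919; principal=257511-23919=233592; balance=2989923-233592=2756331
10. interest=⌊2756331·80/10000⌋=22050; principal=257511-22050=235461; balance=2756331-235461=2520870
11. interest=⌊2520870·80/10000⌋=20166; principal=257511-20166=237345; balance=2520870-237345=2283525
12. interest=⌊2283525·80/10000⌋=18268; principal=257511-18268=239243; balance=2283525-239243=2044282
13. interest=⌊2044282·80/10000⌋=16354; principal=257511-16354=241157; balance=2044282-241157=1803125
14. interest=⌊1803125·80/10000⌋=14425; principal=257511-14425=243086; balance=1803125-243086=1560039
15. interest=⌊1560039·80/10000⌋=12480; principal=257511-12480=245031; balance=1560039-245031=1315008
16. interest=⌊1315008·80/10000⌋=10520; principal=257511-10520=246991; balance=1315008-246991=1068017
17. interest=⌊1068017·80/10000⌋=8544; principal=257511-8544=248967; balance=1068017-248967=819050
18. interest=⌊819050·80/10000⌋=6552; principal=257511-6552=250959; balance=819050-250959=568091
19. interest=⌊568091·80/10000⌋=4544; principal=257511-4544=252967; balance=568091-252967=315124
20. interest=⌊315124·80/10000⌋=2520; principal=257511-2520=254991; balance=315124-254991=60133
21. interest=⌊60133·80/10000⌋=481; principal=min(257511-481,60133)=60133; balance=60133-60133=0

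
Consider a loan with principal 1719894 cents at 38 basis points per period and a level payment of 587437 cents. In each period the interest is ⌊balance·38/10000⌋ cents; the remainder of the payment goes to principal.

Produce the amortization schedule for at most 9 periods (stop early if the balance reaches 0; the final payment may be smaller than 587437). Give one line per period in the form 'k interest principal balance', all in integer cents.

1. interest=⌊1719894·38/10000⌋=6535; principal=587437-6535=580902; balance=1719894-580902=1138992
2. interest=⌊1138992·38/10000⌋=4328; principal=587437-4328=583109; balance=1138992-583109=555883
3. interest=⌊555883·38/10000⌋=2112; principal=min(587437-2112,555883)=555883; balance=555883-555883=0

1 6535 580902 1138992
2 4328 583109 555883
3 2112 555883 0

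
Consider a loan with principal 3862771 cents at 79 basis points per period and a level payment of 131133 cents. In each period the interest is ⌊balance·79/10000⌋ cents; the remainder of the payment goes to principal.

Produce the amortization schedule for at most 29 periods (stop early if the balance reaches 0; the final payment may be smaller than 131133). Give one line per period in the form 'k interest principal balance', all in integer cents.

1. interest=⌊3862771·79/10000⌋=30515; principal=131133-30515=100618; balance=3862771-100618=3762153
2. interest=⌊3762153·79/10000⌋=29721; principal=131133-29721=101412; balance=3762153-101412=3660741
3. interest=⌊3660741·79/10000⌋=28919; principal=131133-28919=102214; balance=3660741-102214=3558527
4. interest=⌊3558527·79/10000⌋=28112; principal=131133-28112=103021; balance=3558527-103021=3455506
5. interest=⌊3455506·79/10000⌋=27298; principal=131133-27298=103835; balance=3455506-103835=3351671
6. interest=⌊3351671·79/10000⌋=26478; principal=131133-26478=104655; balance=3351671-104655=3247016
7. interest=⌊3247016·79/10000⌋=25651; principal=131133-25651=105482; balance=3247016-105482=3141534
8. interest=⌊3141534·79/10000⌋=24818; principal=131133-24818=106315; balance=3141534-106315=3035219
9. interest=⌊3035219·79/10000⌋=23978; principal=131133-23978=107155; balance=3035219-107155=2928064
10. interest=⌊2928064·79/10000⌋=23131; principal=131133-23131=108002; balance=2928064-108002=2820062
11. interest=⌊2820062·79/10000⌋=22278; principal=131133-22278=108855; balance=2820062-108855=2711207
12. interest=⌊2711207·79/10000⌋=21418; principal=131133-21418=109715; balance=2711207-109715=2601492
13. interest=⌊2601492·79/10000⌋=20551; principal=131133-20551=110582; balance=2601492-110582=2490910
14. interest=⌊2490910·79/10000⌋=19678; principal=131133-19678=111455; balance=2490910-111455=2379455
15. interest=⌊2379455·79/10000⌋=18797; principal=131133-18797=112336; balance=2379455-112336=2267119
16. interest=⌊2267119·79/10000⌋=17910; principal=131133-17910=113223; balance=2267119-113223=2153896
17. interest=⌊2153896·79/10000⌋=17015; principal=131133-17015=114118; balance=2153896-114118=2039778
18. interest=⌊2039778·79/10000⌋=16114; principal=131133-16114=115019; balance=2039778-115019=1924759
19. interest=⌊1924759·79/10000⌋=15205; principal=131133-15205=115928; balance=1924759-115928=1808831
20. interest=⌊1808831·79/10000⌋=14289; principal=131133-14289=116844; balance=1808831-116844=1691987
21. interest=⌊1691987·79/10000⌋=13366; principal=131133-13366=117767; balance=1691987-117767=1574220
22. interest=⌊1574220·79/10000⌋=12436; principal=131133-12436=118697; balance=1574220-118697=1455523
23. interest=⌊1455523·79/10000⌋=11498; principal=131133-11498=119635; balance=1455523-119635=1335888
24. interest=⌊1335888·79/10000⌋=10553; principal=131133-10553=120580; balance=1335888-120580=1215308
25. interest=⌊1215308·79/10000⌋=9600; principal=131133-9600=121533; balance=1215308-121533=1093775
26. interest=⌊1093775·79/10000⌋=8640; principal=131133-8640=122493; balance=1093775-122493=971282
27. interest=⌊971282·79/10000⌋=7673; principal=131133-7673=123460; balance=971282-123460=847822
28. interest=⌊847822·79/10000⌋=6697; principal=131133-6697=124436; balance=847822-124436=723386
29. interest=⌊723386·79/10000⌋=5714; principal=131133-5714=125419; balance=723386-125419=597967

1 30515 100618 3762153
2 29721 101412 3660741
3 28919 102214 3558527
4 28112 103021 3455506
5 27298 103835 3351671
6 26478 104655 3247016
7 25651 105482 3141534
8 24818 106315 3035219
9 23978 107155 2928064
10 23131 108002 2820062
11 22278 108855 2711207
12 21418 109715 2601492
13 20551 110582 2490910
14 19678 111455 2379455
15 18797 112336 2267119
16 17910 113223 2153896
17 17015 114118 2039778
18 16114 115019 1924759
19 15205 115928 1808831
20 14289 116844 1691987
21 13366 117767 1574220
22 12436 118697 1455523
23 11498 119635 1335888
24 10553 120580 1215308
25 9600 121533 1093775
26 8640 122493 971282
27 7673 123460 847822
28 6697 124436 723386
29 5714 125419 597967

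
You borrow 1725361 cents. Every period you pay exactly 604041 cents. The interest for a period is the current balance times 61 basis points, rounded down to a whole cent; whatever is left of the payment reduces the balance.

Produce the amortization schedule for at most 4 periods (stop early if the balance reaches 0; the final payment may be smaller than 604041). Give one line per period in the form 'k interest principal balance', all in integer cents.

1. interest=⌊1725361·61/10000⌋=10524; principal=604041-10524=593517; balance=1725361-593517=1131844
2. interest=⌊1131844·61/10000⌋=6904; principal=604041-6904=597137; balance=1131844-597137=534707
3. interest=⌊534707·61/10000⌋=3261; principal=min(604041-3261,534707)=534707; balance=534707-534707=0

1 10524 593517 1131844
2 6904 597137 534707
3 3261 534707 0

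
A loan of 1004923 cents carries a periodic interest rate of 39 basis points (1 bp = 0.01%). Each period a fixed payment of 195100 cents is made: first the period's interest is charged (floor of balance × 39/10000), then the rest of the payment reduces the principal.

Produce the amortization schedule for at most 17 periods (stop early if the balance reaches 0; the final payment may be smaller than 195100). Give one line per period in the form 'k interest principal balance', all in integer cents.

1. interest=⌊1004923·39/10000⌋=3919; principal=195100-3919=191181; balance=1004923-191181=813742
2. interest=⌊813742·39/10000⌋=3173; principal=195100-3173=191927; balance=813742-191927=621815
3. interest=⌊621815·39/10000⌋=2425; principal=195100-2425=192675; balance=621815-192675=429140
4. interest=⌊429140·39/10000⌋=1673; principal=195100-1673=193427; balance=429140-193427=235713
5. interest=⌊235713·39/10000⌋=919; principal=195100-919=194181; balance=235713-194181=41532
6. interest=⌊41532·39/10000⌋=161; principal=min(195100-161,41532)=41532; balance=41532-41532=0

1 3919 191181 813742
2 3173 191927 621815
3 2425 192675 429140
4 1673 193427 235713
5 919 194181 41532
6 161 41532 0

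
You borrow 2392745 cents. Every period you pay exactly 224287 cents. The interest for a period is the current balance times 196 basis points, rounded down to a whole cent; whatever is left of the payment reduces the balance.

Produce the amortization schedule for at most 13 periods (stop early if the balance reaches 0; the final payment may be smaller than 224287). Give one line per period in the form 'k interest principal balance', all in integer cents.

1 46897 177390 2215355
2 43420 180867 2034488
3 39875 184412 1850076
4 36261 188026 1662050
5 32576 191711 1470339
6 28818 195469 1274870
7 24987 199300 1075570
8 21081 203206 872364
9 17098 207189 665175
10 13037 211250 453925
11 8896 215391 238534
12 4675 219612 18922
13 370 18922 0

1. interest=⌊2392745·196/10000⌋=46897; principal=224287-46897=177390; balance=2392745-177390=2215355
2. interest=⌊2215355·196/10000⌋=43420; principal=224287-43420=180867; balance=2215355-180867=2034488
3. interest=⌊2034488·196/10000⌋=39875; principal=224287-39875=184412; balance=2034488-184412=1850076
4. interest=⌊1850076·196/10000⌋=36261; principal=224287-36261=188026; balance=1850076-188026=1662050
5. interest=⌊1662050·196/10000⌋=32576; principal=224287-32576=191711; balance=1662050-191711=1470339
6. interest=⌊1470339·196/10000⌋=28818; principal=224287-28818=195469; balance=1470339-195469=1274870
7. interest=⌊1274870·196/10000⌋=24987; principal=224287-24987=199300; balance=1274870-199300=1075570
8. interest=⌊1075570·196/10000⌋=21081; principal=224287-21081=203206; balance=1075570-203206=872364
9. interest=⌊872364·196/10000⌋=17098; principal=224287-17098=207189; balance=872364-207189=665175
10. interest=⌊665175·196/10000⌋=13037; principal=224287-13037=211250; balance=665175-211250=453925
11. interest=⌊453925·196/10000⌋=8896; principal=224287-8896=215391; balance=453925-215391=238534
12. interest=⌊238534·196/10000⌋=4675; principal=224287-4675=219612; balance=238534-219612=18922
13. interest=⌊18922·196/10000⌋=370; principal=min(224287-370,18922)=18922; balance=18922-18922=0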